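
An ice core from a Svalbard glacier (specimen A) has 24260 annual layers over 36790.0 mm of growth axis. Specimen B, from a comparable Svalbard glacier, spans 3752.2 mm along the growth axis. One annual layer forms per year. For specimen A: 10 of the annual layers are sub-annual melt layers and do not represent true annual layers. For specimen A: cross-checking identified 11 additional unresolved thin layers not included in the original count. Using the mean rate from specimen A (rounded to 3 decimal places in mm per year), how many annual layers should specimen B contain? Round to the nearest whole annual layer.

2475 annual layers

Specimen A: adjusted count: 24260 − 10 + 11 = 24261 annual layers.
A: Extension rate ≈ 36790.0 / 24261 = 1.516 mm per year.
Specimen B: 3752.2 mm / 1.516 mm per year = 2475.07 years ≈ 2475 annual layers.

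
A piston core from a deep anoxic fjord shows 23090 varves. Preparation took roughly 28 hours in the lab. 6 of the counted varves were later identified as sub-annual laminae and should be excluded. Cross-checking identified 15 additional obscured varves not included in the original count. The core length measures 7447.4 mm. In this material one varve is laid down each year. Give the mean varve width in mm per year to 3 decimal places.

Correcting the raw count gives 23090 − 6 + 15 = 23099 true varves.
Extension rate ≈ 7447.4 / 23099 = 0.322 mm per year.

0.322 mm per year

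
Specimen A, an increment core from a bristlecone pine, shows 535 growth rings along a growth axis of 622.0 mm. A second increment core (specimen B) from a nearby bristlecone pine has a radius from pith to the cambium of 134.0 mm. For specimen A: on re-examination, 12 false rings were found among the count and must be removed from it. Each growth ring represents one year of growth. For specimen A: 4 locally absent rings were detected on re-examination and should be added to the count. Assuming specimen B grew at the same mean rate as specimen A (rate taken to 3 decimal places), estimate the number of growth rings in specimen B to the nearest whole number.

114 growth rings

Specimen A: after corrections the count is 535 − 12 + 4 = 527 growth rings.
A: 622.0 mm over 527 years gives 622.0 / 527 ≈ 1.180 mm/year.
For B, 134.0 / 1.180 = 113.56 years ≈ 114 growth rings.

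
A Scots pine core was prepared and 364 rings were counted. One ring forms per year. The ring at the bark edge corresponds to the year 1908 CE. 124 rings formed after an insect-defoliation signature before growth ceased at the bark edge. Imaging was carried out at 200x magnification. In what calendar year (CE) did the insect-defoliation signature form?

124 rings formed after the insect-defoliation signature.
1908 − 124 = 1784 CE.

1784 CE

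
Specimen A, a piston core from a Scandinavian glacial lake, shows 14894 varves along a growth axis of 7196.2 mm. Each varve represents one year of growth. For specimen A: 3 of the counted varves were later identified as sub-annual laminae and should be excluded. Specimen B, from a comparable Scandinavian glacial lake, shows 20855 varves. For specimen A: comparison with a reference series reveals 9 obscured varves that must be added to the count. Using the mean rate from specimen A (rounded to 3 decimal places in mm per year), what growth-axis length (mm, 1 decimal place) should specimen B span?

10073.0 mm

Specimen A: adjusted count: 14894 − 3 + 9 = 14900 varves.
A: 7196.2 mm over 14900 years gives 7196.2 / 14900 ≈ 0.483 mm/year.
B's length ≈ 0.483 × 20855 = 10073.0 mm.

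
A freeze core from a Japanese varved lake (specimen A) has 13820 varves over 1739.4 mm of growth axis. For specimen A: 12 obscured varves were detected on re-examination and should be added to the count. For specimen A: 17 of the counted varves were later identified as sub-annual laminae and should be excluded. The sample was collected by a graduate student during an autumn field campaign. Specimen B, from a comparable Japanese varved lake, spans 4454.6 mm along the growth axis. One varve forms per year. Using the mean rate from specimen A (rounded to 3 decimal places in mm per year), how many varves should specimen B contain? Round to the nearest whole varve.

Specimen A: after corrections the count is 13820 − 17 + 12 = 13815 varves.
A: 1739.4 mm over 13815 years gives 1739.4 / 13815 ≈ 0.126 mm/yr.
Specimen B: 4454.6 mm / 0.126 mm per year = 35353.97 years ≈ 35354 varves.

35354 varves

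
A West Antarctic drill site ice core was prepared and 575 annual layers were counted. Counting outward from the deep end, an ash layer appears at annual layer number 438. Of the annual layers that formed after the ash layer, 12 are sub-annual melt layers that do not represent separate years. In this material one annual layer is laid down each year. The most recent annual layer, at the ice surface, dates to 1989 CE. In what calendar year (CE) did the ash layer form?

1864 CE

The ash layer sits at annual layer 438 from the deep end, so 575 − 438 = 137 annual layers formed after it.
137 − 12 false = 125 true annual layers after the ash layer.
Counting back 125 years from 1989 CE places the ash layer in 1989 − 125 = 1864 CE.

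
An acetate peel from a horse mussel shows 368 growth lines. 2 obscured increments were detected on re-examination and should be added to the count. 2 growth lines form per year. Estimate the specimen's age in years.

Adjusted count: 368 + 2 = 370 growth lines.
Dividing by 2 growth lines per year: 370 / 2 = 185 years.

185 yr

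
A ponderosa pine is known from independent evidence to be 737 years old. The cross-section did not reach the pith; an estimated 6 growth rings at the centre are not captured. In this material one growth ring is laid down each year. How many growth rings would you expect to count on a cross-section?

One growth ring per year gives 737 growth rings over 737 years.
737 − 6 missed = 731 growth rings expected in the prepared section.

731 growth rings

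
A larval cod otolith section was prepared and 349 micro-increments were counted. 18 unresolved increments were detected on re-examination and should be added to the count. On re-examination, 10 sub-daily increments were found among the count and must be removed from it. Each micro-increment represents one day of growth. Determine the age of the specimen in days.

357 days

Adjusted count: 349 − 10 + 18 = 357 micro-increments.
One micro-increment per day makes the duration 357 days.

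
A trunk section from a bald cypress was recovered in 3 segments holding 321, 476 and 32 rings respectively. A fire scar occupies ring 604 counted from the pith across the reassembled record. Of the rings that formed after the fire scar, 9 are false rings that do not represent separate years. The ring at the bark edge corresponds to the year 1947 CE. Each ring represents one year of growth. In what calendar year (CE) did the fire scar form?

1731 CE

Total rings = 321 + 476 + 32 = 829.
829 − 604 = 225 rings lie beyond the fire scar toward the bark edge.
225 − 9 false = 216 true rings after the fire scar.
Counting back 216 years from 1947 CE places the fire scar in 1947 − 216 = 1731 CE.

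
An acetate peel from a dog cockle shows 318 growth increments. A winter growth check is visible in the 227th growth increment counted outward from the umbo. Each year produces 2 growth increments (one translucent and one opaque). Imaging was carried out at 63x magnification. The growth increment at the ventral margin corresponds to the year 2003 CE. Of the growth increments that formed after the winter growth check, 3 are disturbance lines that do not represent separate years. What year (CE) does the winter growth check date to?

1959 CE

Between growth increment 227 and the ventral margin there are 318 − 227 = 91 growth increments.
91 − 3 false = 88 true growth increments after the winter growth check.
88 growth increments at 2 per year is 88 / 2 = 44 years.
Counting back 44 years from 2003 CE places the winter growth check in 2003 − 44 = 1959 CE.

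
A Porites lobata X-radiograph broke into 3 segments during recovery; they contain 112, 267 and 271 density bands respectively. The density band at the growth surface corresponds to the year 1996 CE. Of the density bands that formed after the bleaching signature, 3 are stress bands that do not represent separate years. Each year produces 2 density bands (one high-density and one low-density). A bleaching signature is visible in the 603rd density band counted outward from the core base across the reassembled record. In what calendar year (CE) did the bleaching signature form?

1974 CE

Total density bands = 112 + 267 + 271 = 650.
The bleaching signature sits at density band 603 from the core base, so 650 − 603 = 47 density bands formed after it.
47 − 3 false = 44 true density bands after the bleaching signature.
44 density bands at 2 per year is 44 / 2 = 22 years.
1996 − 22 = 1974 CE.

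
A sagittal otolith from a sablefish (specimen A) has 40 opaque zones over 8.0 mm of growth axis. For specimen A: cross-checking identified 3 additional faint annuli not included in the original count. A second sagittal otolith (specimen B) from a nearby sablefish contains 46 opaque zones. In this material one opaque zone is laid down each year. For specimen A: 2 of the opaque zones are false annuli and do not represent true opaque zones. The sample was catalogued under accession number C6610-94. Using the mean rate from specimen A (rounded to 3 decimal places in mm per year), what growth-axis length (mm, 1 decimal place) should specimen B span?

Specimen A: correcting the raw count gives 40 − 2 + 3 = 41 true opaque zones.
A: 8.0 mm over 41 years gives 8.0 / 41 ≈ 0.195 mm/yr.
Length of B = 0.195 × 46 = 9.0 mm.

9.0 mm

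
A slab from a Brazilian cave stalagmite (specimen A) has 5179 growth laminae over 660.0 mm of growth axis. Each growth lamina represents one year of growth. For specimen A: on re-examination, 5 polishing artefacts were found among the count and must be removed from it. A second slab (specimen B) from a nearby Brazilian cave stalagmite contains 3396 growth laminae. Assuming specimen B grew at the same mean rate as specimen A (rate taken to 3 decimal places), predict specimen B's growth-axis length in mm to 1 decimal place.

434.7 mm

Specimen A: after corrections the count is 5179 − 5 = 5174 growth laminae.
A: 660.0 mm over 5174 years gives 660.0 / 5174 ≈ 0.128 mm/yr.
For B, 0.128 mm/year × 3396 years = 434.7 mm.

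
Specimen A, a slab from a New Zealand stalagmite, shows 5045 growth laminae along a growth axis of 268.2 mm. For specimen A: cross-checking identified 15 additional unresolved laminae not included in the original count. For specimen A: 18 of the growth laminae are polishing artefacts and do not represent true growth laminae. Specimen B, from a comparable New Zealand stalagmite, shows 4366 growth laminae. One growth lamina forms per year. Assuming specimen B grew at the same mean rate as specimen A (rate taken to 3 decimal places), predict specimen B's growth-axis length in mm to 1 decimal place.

Specimen A: correcting the raw count gives 5045 − 18 + 15 = 5042 true growth laminae.
A: 268.2 mm over 5042 years gives 268.2 / 5042 ≈ 0.053 mm per year.
B's length ≈ 0.053 × 4366 = 231.4 mm.

231.4 mm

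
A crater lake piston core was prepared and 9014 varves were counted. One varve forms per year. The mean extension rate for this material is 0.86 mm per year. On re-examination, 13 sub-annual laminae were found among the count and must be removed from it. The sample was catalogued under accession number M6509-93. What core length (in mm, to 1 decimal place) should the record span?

After corrections the count is 9014 − 13 = 9001 varves.
9001 years at 0.86 mm/year gives 0.86 × 9001 = 7740.9 mm.

7740.9 mm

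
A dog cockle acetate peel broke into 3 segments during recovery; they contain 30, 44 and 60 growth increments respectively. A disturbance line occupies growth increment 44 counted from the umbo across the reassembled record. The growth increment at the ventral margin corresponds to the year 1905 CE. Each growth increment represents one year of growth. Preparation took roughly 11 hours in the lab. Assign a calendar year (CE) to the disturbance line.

1815 CE

Total growth increments = 30 + 44 + 60 = 134.
134 − 44 = 90 growth increments lie beyond the disturbance line toward the ventral margin.
1905 − 90 = 1815 CE.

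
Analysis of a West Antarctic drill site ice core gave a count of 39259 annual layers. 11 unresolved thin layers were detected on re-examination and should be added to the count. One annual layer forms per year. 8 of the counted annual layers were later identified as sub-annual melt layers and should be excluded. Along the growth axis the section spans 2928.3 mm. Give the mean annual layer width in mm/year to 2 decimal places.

0.07 mm/year

Correcting the raw count gives 39259 − 8 + 11 = 39262 true annual layers.
2928.3 mm over 39262 years gives 2928.3 / 39262 ≈ 0.07 mm/year.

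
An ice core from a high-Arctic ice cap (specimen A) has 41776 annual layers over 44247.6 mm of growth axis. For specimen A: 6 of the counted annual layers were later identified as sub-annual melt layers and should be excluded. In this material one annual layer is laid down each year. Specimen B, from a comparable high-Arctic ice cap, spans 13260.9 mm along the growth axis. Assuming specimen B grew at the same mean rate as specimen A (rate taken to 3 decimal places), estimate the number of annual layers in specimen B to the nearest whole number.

Specimen A: adjusted count: 41776 − 6 = 41770 annual layers.
A: 44247.6 mm over 41770 years gives 44247.6 / 41770 ≈ 1.059 mm/year.
For B, 13260.9 / 1.059 = 12522.10 years ≈ 12522 annual layers.

12522 annual layers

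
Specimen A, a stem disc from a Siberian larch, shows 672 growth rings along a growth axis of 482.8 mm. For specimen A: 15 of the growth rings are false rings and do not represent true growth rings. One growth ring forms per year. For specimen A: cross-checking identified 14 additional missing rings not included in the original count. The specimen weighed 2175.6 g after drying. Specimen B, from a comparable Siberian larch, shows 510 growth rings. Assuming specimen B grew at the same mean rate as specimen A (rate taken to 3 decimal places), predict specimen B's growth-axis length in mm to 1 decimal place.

367.2 mm

Specimen A: after corrections the count is 672 − 15 + 14 = 671 growth rings.
A: Extension rate ≈ 482.8 / 671 = 0.720 mm/yr.
B's length ≈ 0.720 × 510 = 367.2 mm.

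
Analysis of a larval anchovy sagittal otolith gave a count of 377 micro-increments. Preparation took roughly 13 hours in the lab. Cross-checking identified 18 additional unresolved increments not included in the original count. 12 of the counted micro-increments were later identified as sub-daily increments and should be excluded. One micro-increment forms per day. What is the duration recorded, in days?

After corrections the count is 377 − 12 + 18 = 383 micro-increments.
At one micro-increment per day, that is 383 days.

383 days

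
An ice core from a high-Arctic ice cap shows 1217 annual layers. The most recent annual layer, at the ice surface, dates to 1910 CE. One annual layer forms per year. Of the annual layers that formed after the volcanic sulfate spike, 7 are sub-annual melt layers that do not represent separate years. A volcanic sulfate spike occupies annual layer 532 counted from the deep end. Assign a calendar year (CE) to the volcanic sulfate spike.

1217 − 532 = 685 annual layers lie beyond the volcanic sulfate spike toward the ice surface.
Excluding 7 false annual layers: 685 − 7 = 678.
1910 − 678 = 1232 CE.

1232 CE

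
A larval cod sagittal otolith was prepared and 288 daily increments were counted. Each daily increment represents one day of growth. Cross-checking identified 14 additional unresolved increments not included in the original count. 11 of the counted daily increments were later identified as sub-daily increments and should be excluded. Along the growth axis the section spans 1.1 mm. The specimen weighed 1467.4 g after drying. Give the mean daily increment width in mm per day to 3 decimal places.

0.004 mm per day

True daily increment count = 288 − 11 + 14 = 291.
Mean rate = 1.1 mm / 291 days ≈ 0.004 mm per day.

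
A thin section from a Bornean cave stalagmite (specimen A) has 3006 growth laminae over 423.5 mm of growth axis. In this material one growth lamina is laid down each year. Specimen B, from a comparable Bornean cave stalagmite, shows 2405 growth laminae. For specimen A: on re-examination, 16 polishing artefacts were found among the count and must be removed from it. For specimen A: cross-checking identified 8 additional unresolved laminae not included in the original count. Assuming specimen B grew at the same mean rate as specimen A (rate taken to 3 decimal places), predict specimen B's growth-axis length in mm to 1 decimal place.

Specimen A: correcting the raw count gives 3006 − 16 + 8 = 2998 true growth laminae.
A: Mean rate = 423.5 mm / 2998 years ≈ 0.141 mm/year.
B's length ≈ 0.141 × 2405 = 339.1 mm.

339.1 mm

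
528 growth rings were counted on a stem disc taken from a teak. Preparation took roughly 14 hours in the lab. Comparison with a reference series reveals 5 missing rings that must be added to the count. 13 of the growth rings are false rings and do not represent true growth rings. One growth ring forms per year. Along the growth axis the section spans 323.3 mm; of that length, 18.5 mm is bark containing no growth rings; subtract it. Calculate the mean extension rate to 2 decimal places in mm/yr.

True growth ring count = 528 − 13 + 5 = 520.
The growth record spans 323.3 − 18.5 = 304.8 mm.
Mean rate = 304.8 mm / 520 years ≈ 0.59 mm/yr.

0.59 mm/yr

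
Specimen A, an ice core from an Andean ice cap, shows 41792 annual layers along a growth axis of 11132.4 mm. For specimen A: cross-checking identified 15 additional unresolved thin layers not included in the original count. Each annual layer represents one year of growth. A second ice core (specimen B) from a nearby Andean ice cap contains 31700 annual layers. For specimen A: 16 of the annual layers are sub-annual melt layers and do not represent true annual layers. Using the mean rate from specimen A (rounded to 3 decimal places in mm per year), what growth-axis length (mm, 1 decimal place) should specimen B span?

8432.2 mm

Specimen A: true annual layer count = 41792 − 16 + 15 = 41791.
A: Extension rate ≈ 11132.4 / 41791 = 0.266 mm/yr.
Length of B = 0.266 × 31700 = 8432.2 mm.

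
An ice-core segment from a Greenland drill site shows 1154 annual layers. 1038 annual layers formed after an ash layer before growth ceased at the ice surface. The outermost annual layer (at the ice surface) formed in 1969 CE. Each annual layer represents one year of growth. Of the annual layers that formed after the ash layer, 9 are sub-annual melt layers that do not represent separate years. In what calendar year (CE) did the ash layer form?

1038 annual layers formed after the ash layer.
Excluding 9 false annual layers: 1038 − 9 = 1029.
The annual layer at the ice surface is 1969 CE, so the ash layer dates to 1969 − 1029 = 940 CE.

940 CE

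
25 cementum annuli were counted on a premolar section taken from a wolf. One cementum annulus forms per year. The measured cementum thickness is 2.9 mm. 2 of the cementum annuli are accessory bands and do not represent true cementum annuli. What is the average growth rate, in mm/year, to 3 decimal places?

0.126 mm/year

True cementum annulus count = 25 − 2 = 23.
2.9 mm over 23 years gives 2.9 / 23 ≈ 0.126 mm/year.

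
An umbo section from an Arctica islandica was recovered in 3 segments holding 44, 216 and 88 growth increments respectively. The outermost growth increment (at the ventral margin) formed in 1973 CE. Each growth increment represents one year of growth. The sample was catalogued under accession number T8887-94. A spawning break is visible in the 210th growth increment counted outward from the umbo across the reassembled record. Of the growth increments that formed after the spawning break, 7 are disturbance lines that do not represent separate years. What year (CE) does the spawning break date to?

1842 CE

Total growth increments = 44 + 216 + 88 = 348.
348 − 210 = 138 growth increments lie beyond the spawning break toward the ventral margin.
Excluding 7 false growth increments: 138 − 7 = 131.
1973 − 131 = 1842 CE.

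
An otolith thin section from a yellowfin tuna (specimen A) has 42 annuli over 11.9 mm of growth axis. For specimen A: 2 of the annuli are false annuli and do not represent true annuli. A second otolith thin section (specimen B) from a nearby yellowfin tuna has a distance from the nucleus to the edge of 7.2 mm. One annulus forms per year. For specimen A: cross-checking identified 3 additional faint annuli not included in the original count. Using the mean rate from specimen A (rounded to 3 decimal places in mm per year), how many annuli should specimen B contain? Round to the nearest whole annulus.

Specimen A: true annulus count = 42 − 2 + 3 = 43.
A: Mean rate = 11.9 mm / 43 years ≈ 0.277 mm/yr.
For B, 7.2 / 0.277 = 25.99 years ≈ 26 annuli.

26 annuli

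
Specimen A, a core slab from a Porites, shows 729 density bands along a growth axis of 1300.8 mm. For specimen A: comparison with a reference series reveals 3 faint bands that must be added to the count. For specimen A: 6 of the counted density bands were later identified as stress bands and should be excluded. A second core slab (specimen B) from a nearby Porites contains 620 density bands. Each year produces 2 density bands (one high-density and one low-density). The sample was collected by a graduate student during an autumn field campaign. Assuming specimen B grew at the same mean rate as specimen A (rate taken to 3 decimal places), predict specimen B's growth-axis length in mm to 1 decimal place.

Specimen A: correcting the raw count gives 729 − 6 + 3 = 726 true density bands.
Specimen A: dividing by 2 density bands per year: 726 / 2 = 363 years.
A: 1300.8 mm over 363 years gives 1300.8 / 363 ≈ 3.583 mm/year.
Specimen B: dividing by 2 density bands per year: 620 / 2 = 310 years. For B, 3.583 mm/year × 310 years = 1110.7 mm.

1110.7 mm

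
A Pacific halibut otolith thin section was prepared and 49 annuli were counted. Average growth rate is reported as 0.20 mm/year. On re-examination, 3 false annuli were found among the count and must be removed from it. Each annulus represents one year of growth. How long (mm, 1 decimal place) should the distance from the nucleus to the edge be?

Adjusted count: 49 − 3 = 46 annuli.
Length ≈ 0.20 × 46 = 9.2 mm.

9.2 mm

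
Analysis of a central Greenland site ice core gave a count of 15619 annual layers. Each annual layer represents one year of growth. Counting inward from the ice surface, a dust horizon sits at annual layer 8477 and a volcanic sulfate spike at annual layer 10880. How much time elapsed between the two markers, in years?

2403 years

10880 − 8477 = 2403 annual layers lie between the two events.
One annual layer per year makes the interval 2403 years.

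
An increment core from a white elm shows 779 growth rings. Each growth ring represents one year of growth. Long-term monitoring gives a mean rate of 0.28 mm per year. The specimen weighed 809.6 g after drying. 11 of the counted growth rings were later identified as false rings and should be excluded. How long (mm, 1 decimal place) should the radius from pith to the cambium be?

215.0 mm

After corrections the count is 779 − 11 = 768 growth rings.
Predicted length = 0.28 mm/year × 768 years = 215.0 mm.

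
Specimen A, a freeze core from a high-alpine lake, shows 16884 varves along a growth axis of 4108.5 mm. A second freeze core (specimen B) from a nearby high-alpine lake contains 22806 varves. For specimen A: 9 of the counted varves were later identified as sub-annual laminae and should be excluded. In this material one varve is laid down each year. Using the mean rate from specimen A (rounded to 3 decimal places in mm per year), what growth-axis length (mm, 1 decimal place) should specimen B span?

Specimen A: correcting the raw count gives 16884 − 9 = 16875 true varves.
A: Mean rate = 4108.5 mm / 16875 years ≈ 0.243 mm/year.
Length of B = 0.243 × 22806 = 5541.9 mm.

5541.9 mm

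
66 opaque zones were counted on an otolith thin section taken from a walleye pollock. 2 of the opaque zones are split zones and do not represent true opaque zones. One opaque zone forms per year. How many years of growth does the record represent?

64 yr

After corrections the count is 66 − 2 = 64 opaque zones.
One opaque zone per year makes the duration 64 years.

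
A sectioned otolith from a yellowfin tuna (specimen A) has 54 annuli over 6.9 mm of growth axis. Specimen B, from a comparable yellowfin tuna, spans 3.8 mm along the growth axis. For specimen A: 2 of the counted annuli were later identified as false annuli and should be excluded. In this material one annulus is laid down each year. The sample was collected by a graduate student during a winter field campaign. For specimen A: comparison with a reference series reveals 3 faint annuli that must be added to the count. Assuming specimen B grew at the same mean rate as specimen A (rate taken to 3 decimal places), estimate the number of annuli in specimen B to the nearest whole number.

Specimen A: adjusted count: 54 − 2 + 3 = 55 annuli.
A: Extension rate ≈ 6.9 / 55 = 0.125 mm per year.
For B, 3.8 / 0.125 = 30.40 years ≈ 30 annuli.

30 annuli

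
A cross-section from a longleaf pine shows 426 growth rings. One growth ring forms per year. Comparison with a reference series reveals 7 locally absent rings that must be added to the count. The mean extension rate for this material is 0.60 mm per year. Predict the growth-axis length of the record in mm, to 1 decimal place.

True growth ring count = 426 + 7 = 433.
433 years at 0.60 mm/year gives 0.60 × 433 = 259.8 mm.

259.8 mm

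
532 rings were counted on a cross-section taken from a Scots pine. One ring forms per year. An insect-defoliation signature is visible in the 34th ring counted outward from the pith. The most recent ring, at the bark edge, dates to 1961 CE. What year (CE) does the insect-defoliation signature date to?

1463 CE

The insect-defoliation signature sits at ring 34 from the pith, so 532 − 34 = 498 rings formed after it.
1961 − 498 = 1463 CE.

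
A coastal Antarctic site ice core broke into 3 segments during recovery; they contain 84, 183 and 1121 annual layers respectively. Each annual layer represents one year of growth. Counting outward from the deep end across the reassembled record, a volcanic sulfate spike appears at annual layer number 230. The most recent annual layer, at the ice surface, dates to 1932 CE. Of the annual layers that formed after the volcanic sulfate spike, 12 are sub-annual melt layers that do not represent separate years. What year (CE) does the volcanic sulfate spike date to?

786 CE

Total annual layers = 84 + 183 + 1121 = 1388.
1388 − 230 = 1158 annual layers lie beyond the volcanic sulfate spike toward the ice surface.
1158 − 12 false = 1146 true annual layers after the volcanic sulfate spike.
Counting back 1146 years from 1932 CE places the volcanic sulfate spike in 1932 − 1146 = 786 CE.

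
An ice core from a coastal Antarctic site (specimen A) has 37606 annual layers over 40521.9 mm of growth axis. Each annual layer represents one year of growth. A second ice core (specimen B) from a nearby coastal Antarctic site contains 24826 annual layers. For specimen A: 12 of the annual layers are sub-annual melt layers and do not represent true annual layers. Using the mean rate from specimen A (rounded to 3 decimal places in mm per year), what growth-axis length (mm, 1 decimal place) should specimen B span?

26762.4 mm

Specimen A: true annual layer count = 37606 − 12 = 37594.
A: Extension rate ≈ 40521.9 / 37594 = 1.078 mm per year.
Length of B = 1.078 × 24826 = 26762.4 mm.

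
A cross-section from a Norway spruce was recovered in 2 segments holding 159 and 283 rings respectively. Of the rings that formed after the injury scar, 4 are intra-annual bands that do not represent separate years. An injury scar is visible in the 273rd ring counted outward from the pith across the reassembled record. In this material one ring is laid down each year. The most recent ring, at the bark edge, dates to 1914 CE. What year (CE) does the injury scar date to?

1749 CE

Total rings = 159 + 283 = 442.
The injury scar sits at ring 273 from the pith, so 442 − 273 = 169 rings formed after it.
Excluding 4 false rings: 169 − 4 = 165.
The ring at the bark edge is 1914 CE, so the injury scar dates to 1914 − 165 = 1749 CE.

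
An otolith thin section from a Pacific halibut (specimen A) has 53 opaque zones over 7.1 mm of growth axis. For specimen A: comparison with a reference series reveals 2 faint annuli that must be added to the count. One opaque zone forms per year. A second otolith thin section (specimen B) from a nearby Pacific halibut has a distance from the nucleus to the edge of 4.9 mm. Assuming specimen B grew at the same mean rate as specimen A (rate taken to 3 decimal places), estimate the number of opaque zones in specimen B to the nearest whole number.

38 opaque zones

Specimen A: correcting the raw count gives 53 + 2 = 55 true opaque zones.
A: Extension rate ≈ 7.1 / 55 = 0.129 mm/yr.
Specimen B: 4.9 mm / 0.129 mm per year = 37.98 years ≈ 38 opaque zones.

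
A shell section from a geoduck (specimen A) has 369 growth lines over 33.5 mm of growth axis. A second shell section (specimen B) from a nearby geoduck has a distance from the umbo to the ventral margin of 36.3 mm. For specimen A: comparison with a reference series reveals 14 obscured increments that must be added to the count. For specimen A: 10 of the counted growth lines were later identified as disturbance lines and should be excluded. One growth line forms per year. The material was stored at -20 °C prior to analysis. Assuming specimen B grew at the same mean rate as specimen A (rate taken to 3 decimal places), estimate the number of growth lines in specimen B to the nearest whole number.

403 growth lines

Specimen A: correcting the raw count gives 369 − 10 + 14 = 373 true growth lines.
A: Mean rate = 33.5 mm / 373 years ≈ 0.090 mm/yr.
For B, 36.3 / 0.090 = 403.33 years ≈ 403 growth lines.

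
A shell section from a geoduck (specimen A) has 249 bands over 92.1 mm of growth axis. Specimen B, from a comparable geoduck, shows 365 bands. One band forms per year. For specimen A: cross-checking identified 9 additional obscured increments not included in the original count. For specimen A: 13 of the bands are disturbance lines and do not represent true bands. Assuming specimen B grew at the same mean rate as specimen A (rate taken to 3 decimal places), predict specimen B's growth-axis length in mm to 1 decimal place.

Specimen A: correcting the raw count gives 249 − 13 + 9 = 245 true bands.
A: Mean rate = 92.1 mm / 245 years ≈ 0.376 mm/yr.
B's length ≈ 0.376 × 365 = 137.2 mm.

137.2 mm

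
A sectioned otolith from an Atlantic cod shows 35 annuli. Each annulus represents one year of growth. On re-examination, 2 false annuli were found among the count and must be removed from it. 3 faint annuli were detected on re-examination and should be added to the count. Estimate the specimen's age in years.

36 yr

Correcting the raw count gives 35 − 2 + 3 = 36 true annuli.
One annulus per year makes the duration 36 years.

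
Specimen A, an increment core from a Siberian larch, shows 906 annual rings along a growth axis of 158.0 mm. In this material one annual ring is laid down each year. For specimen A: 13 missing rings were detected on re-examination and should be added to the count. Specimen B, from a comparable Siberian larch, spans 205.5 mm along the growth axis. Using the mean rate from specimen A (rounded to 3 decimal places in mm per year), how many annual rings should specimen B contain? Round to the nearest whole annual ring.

Specimen A: true annual ring count = 906 + 13 = 919.
A: Extension rate ≈ 158.0 / 919 = 0.172 mm/year.
B spans 205.5 / 0.172 = 1194.77 years ≈ 1195 annual rings.

1195 annual rings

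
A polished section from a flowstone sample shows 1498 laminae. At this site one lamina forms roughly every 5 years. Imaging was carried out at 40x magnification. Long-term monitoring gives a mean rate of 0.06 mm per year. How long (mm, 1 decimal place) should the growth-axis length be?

449.4 mm

Multiplying by 5 years per lamina: 1498 × 5 = 7490 years.
Length ≈ 0.06 × 7490 = 449.4 mm.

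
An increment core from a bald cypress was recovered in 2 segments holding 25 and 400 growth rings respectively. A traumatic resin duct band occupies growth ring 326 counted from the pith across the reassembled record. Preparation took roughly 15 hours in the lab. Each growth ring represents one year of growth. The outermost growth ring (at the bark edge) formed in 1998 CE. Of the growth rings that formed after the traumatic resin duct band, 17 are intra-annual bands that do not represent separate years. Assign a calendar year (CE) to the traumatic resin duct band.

Total growth rings = 25 + 400 = 425.
425 − 326 = 99 growth rings lie beyond the traumatic resin duct band toward the bark edge.
99 − 17 false = 82 true growth rings after the traumatic resin duct band.
The growth ring at the bark edge is 1998 CE, so the traumatic resin duct band dates to 1998 − 82 = 1916 CE.

1916 CE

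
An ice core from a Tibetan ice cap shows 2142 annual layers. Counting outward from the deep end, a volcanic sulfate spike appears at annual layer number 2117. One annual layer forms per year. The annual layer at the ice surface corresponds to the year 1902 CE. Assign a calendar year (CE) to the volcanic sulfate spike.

1877 CE

The volcanic sulfate spike sits at annual layer 2117 from the deep end, so 2142 − 2117 = 25 annual layers formed after it.
The annual layer at the ice surface is 1902 CE, so the volcanic sulfate spike dates to 1902 − 25 = 1877 CE.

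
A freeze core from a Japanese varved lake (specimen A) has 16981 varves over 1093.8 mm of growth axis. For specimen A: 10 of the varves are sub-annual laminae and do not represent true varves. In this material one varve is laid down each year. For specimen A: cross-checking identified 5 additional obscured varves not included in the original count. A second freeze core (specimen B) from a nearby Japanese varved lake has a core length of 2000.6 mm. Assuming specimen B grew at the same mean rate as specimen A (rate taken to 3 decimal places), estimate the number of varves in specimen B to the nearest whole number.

31259 varves

Specimen A: true varve count = 16981 − 10 + 5 = 16976.
A: Mean rate = 1093.8 mm / 16976 years ≈ 0.064 mm/yr.
Specimen B: 2000.6 mm / 0.064 mm per year = 31259.37 years ≈ 31259 varves.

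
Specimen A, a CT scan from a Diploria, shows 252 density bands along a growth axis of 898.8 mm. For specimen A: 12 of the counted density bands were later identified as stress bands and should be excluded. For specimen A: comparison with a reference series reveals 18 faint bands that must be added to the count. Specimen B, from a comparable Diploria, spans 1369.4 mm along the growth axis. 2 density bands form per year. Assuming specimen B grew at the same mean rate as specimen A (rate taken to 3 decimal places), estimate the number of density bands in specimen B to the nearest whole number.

393 density bands

Specimen A: after corrections the count is 252 − 12 + 18 = 258 density bands.
Specimen A: dividing by 2 density bands per year: 258 / 2 = 129 years.
A: Extension rate ≈ 898.8 / 129 = 6.967 mm per year.
B spans 1369.4 / 6.967 = 196.56 years; at 2 density bands per year that is 196.56 × 2 ≈ 393 density bands.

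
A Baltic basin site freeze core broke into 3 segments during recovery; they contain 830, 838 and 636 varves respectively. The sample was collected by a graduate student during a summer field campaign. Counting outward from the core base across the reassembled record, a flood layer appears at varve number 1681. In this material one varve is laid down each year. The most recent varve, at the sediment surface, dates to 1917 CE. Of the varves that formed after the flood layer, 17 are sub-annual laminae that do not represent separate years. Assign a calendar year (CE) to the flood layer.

1311 CE

Total varves = 830 + 838 + 636 = 2304.
The flood layer sits at varve 1681 from the core base, so 2304 − 1681 = 623 varves formed after it.
623 − 17 false = 606 true varves after the flood layer.
Counting back 606 years from 1917 CE places the flood layer in 1917 − 606 = 1311 CE.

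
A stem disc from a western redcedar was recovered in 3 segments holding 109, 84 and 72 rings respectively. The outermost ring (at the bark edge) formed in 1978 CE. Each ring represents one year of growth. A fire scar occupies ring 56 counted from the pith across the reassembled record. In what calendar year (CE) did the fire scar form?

Total rings = 109 + 84 + 72 = 265.
265 − 56 = 209 rings lie beyond the fire scar toward the bark edge.
1978 − 209 = 1769 CE.

1769 CE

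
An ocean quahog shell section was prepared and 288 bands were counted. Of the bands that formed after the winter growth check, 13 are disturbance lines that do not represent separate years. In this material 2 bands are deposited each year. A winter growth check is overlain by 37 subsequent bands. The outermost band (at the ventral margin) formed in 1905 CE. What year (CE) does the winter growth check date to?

There are 37 bands younger than the winter growth check.
Removing the 13 false bands leaves 37 − 13 = 24 true bands beyond the winter growth check.
24 bands at 2 per year is 24 / 2 = 12 years.
The band at the ventral margin is 1905 CE, so the winter growth check dates to 1905 − 12 = 1893 CE.

1893 CE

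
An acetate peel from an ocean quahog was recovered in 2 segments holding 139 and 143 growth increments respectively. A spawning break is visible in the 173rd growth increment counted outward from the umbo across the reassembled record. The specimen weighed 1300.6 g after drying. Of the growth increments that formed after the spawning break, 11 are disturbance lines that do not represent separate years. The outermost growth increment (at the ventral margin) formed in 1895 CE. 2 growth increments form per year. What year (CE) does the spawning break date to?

Total growth increments = 139 + 143 = 282.
The spawning break sits at growth increment 173 from the umbo, so 282 − 173 = 109 growth increments formed after it.
Removing the 11 false growth increments leaves 109 − 11 = 98 true growth increments beyond the spawning break.
Dividing by 2 growth increments per year: 98 / 2 = 49 years.
Counting back 49 years from 1895 CE places the spawning break in 1895 − 49 = 1846 CE.

1846 CE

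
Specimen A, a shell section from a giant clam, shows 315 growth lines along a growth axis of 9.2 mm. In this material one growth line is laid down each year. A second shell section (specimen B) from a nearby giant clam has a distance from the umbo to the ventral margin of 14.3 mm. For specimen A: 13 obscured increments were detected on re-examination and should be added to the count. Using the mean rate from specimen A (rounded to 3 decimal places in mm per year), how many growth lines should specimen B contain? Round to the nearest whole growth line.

Specimen A: true growth line count = 315 + 13 = 328.
A: 9.2 mm over 328 years gives 9.2 / 328 ≈ 0.028 mm/yr.
For B, 14.3 / 0.028 = 510.71 years ≈ 511 growth lines.

511 growth lines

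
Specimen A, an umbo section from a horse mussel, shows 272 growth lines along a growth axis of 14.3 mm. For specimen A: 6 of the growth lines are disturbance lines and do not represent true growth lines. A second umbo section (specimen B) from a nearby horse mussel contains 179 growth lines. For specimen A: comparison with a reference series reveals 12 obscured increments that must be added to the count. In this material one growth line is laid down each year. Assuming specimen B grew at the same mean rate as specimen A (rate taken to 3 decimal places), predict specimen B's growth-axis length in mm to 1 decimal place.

Specimen A: true growth line count = 272 − 6 + 12 = 278.
A: Extension rate ≈ 14.3 / 278 = 0.051 mm/year.
Length of B = 0.051 × 179 = 9.1 mm.

9.1 mm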